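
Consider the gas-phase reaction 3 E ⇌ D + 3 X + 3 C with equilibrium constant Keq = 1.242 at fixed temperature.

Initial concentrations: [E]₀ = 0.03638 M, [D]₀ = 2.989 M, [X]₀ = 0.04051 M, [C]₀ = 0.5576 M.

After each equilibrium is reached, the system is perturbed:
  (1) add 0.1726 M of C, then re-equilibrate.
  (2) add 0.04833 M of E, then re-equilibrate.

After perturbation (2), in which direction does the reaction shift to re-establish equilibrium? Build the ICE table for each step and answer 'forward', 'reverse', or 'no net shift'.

Direction: forward

Q₀ = 0.7155 vs Keq = 1.242 ⇒ Q<K, forward
Step 1:
                   E          D          X          C
  init       0.03638      2.989    0.04051     0.5576
  Δ         -0.00338   0.001127    0.00338    0.00338
  eq           0.033       2.99    0.04389      0.561
  solve Keq expr → x = 0.001127; check Q = 1.242
Then add 0.1726 M of C.
Step 2:
                   E          D          X          C
  init         0.033       2.99    0.04389     0.7336
  Δ         0.004985  -0.001662  -0.004985  -0.004985
  eq         0.03798      2.988    0.03891     0.7286
  solve Keq expr → x = -0.001662; check Q = 1.242
Then add 0.04833 M of E.
Step 3:
                   E          D          X          C
  init       0.08631      2.988    0.03891     0.7286
  Δ         -0.02344   0.007812    0.02344    0.02344
  eq         0.06288      2.996    0.06234      0.752
  solve Keq expr → x = 0.007812; check Q = 1.242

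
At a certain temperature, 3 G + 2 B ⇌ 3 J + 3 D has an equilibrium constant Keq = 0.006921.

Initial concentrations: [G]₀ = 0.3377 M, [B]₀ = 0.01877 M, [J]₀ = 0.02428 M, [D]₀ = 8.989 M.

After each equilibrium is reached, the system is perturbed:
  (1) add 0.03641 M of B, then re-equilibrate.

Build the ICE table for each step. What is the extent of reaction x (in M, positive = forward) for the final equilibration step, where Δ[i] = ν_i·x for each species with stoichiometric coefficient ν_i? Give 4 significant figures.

x = 1.6531e-04 M

Q₀ = 766.2 vs Keq = 0.006921 ⇒ Q>K, reverse
Step 1:
                    G           B           J           D
  Initial      0.3377     0.01877     0.02428       8.989
  Change      0.02347     0.01565    -0.02347    -0.02347
  Equil        0.3612     0.03442  8.1225e-04       8.966
  solve Keq expr → x = -0.007823; check Q = 0.006921
Then add 0.03641 M of B.
Step 2:
                    G           B           J           D
  Initial      0.3612     0.07083  8.1225e-04       8.966
  Change  -4.9594e-04 -3.3063e-04  4.9594e-04  4.9594e-04
  Equil        0.3607     0.07049    0.001308       8.966
  solve Keq expr → x = 1.6531e-04; check Q = 0.006921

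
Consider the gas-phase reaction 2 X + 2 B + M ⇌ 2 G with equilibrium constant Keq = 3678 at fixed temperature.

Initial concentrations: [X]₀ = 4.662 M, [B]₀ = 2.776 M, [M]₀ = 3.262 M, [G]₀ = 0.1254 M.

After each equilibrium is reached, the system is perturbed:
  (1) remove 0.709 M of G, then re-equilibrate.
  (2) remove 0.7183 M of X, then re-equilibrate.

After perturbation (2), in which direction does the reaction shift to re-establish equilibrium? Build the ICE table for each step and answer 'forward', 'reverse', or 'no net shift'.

Direction: reverse

Q₀ = 2.8782e-05 vs Keq = 3678 ⇒ Q<K, forward
Step 1:
                  X         B         M         G
  I           4.662     2.776     3.262    0.1254
  C          -2.758    -2.758    -1.379     2.758
  E           1.904   0.01819     1.883     2.883
  solve Keq expr → x = 1.379; check Q = 3678
Then remove 0.709 M of G.
Step 2:
                  X         B         M         G
  I           1.904   0.01819     1.883     2.174
  C       -0.004406 -0.004406 -0.002203  0.004406
  E             1.9   0.01379     1.881     2.179
  solve Keq expr → x = 0.002203; check Q = 3678
Then remove 0.7183 M of X.
Step 3:
                  X         B         M         G
  I           1.181   0.01379     1.881     2.179
  C        0.008125  0.008125  0.004063 -0.008125
  E            1.19   0.02191     1.885      2.17
  solve Keq expr → x = -0.004063; check Q = 3678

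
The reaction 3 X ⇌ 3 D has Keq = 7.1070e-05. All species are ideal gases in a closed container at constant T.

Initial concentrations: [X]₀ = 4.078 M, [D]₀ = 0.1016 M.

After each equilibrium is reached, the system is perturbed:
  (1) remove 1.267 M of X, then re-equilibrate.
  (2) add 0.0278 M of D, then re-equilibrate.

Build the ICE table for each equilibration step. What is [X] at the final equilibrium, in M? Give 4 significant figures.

Q₀ = 1.5465e-05 vs Keq = 7.1070e-05 ⇒ Q<K, forward
Step 1:
                  X         D
  init        4.078    0.1016
  Δ        -0.06464   0.06464
  eq          4.013    0.1662
  solve Keq expr → x = 0.02155; check Q = 7.1070e-05
Then remove 1.267 M of X.
Step 2:
                  X         D
  init        2.746    0.1662
  Δ         0.05039  -0.05039
  eq          2.797    0.1158
  solve Keq expr → x = -0.0168; check Q = 7.1070e-05
Then add 0.0278 M of D.
Step 3:
                  X         D
  init        2.797    0.1436
  Δ         0.02669  -0.02669
  eq          2.823     0.117
  solve Keq expr → x = -0.008898; check Q = 7.1070e-05

[X]_eq = 2.823 M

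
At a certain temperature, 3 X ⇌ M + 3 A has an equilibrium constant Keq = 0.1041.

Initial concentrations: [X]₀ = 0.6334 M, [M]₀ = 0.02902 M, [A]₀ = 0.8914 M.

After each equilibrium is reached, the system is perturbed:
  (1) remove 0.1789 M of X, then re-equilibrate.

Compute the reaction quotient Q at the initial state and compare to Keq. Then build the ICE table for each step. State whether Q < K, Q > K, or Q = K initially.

Q₀ = 0.08089 vs Keq = 0.1041 ⇒ Q<K, forward
Step 1:
                  X         M         A
  Initial    0.6334   0.02902    0.8914
  Change   -0.01341  0.004471   0.01341
  Equil        0.62   0.03349    0.9048
  solve Keq expr → x = 0.004471; check Q = 0.1041
Then remove 0.1789 M of X.
Step 2:
                  X         M         A
  Initial    0.4411   0.03349    0.9048
  Change    0.04438  -0.01479  -0.04438
  Equil      0.4855    0.0187    0.8604
  solve Keq expr → x = -0.01479; check Q = 0.1041

Q₀ = 0.08089; Q < K (proceeds forward)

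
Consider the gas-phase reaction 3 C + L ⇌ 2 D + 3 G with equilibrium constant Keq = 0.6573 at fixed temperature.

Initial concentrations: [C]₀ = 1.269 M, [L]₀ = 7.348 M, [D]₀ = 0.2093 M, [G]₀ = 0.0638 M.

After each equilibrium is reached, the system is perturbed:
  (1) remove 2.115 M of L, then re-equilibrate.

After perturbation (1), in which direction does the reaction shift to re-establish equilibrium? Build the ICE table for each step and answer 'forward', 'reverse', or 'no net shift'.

Q₀ = 7.5761e-07 vs Keq = 0.6573 ⇒ Q<K, forward
Step 1:
                  C         L         D         G
  I           1.269     7.348    0.2093    0.0638
  C         -0.8254   -0.2751    0.5503    0.8254
  E          0.4436     7.073    0.7596    0.8892
  solve Keq expr → x = 0.2751; check Q = 0.6573
Then remove 2.115 M of L.
Step 2:
                  C         L         D         G
  I          0.4436     4.958    0.7596    0.8892
  C         0.03005   0.01002  -0.02004  -0.03005
  E          0.4736     4.968    0.7396    0.8592
  solve Keq expr → x = -0.01002; check Q = 0.6573

Direction: reverse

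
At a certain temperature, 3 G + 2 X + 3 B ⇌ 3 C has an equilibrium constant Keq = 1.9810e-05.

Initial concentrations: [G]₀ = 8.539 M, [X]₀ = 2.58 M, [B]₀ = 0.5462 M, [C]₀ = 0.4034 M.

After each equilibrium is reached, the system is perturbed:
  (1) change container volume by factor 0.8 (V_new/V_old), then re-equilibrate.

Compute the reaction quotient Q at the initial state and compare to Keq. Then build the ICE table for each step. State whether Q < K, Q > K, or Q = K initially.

Q₀ = 9.7206e-05 vs Keq = 1.9810e-05 ⇒ Q>K, reverse
Step 1:
                   G          X          B          C
  init         8.539       2.58     0.5462     0.4034
  Δ           0.1094    0.07293     0.1094    -0.1094
  eq           8.648      2.653     0.6556      0.294
  solve Keq expr → x = -0.03647; check Q = 1.9810e-05
Then change container volume by factor 0.8 (V_new/V_old).
Step 2:
                   G          X          B          C
  init         10.81      3.316     0.8195     0.3675
  Δ         -0.09423   -0.06282   -0.09423    0.09423
  eq           10.72      3.253     0.7253     0.4617
  solve Keq expr → x = 0.03141; check Q = 1.9810e-05

Q₀ = 9.7206e-05; Q > K (proceeds reverse)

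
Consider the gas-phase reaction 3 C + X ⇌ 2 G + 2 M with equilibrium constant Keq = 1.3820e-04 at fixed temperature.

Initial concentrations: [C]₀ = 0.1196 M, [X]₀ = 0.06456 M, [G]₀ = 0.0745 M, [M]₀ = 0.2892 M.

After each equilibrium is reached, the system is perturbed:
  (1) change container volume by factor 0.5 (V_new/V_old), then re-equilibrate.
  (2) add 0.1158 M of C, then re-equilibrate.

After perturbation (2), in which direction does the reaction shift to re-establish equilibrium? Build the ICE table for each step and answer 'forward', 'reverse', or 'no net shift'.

Q₀ = 4.203 vs Keq = 1.3820e-04 ⇒ Q>K, reverse
Step 1:
                    C           X           G           M
  I            0.1196     0.06456      0.0745      0.2892
  C            0.1089     0.03631    -0.07262    -0.07262
  E            0.2285      0.1009    0.001883      0.2166
  solve Keq expr → x = -0.03631; check Q = 1.3820e-04
Then change container volume by factor 0.5 (V_new/V_old).
Step 2:
                    C           X           G           M
  I            0.4571      0.2017    0.003766      0.4332
  C                 0           0           0           0
  E            0.4571      0.2017    0.003766      0.4332
  solve Keq expr → x = 0; check Q = 1.3820e-04
Then add 0.1158 M of C.
Step 3:
                    C           X           G           M
  I            0.5729      0.2017    0.003766      0.4332
  C         -0.002192 -7.3057e-04    0.001461    0.001461
  E            0.5707       0.201    0.005228      0.4346
  solve Keq expr → x = 7.3057e-04; check Q = 1.3820e-04

Direction: forward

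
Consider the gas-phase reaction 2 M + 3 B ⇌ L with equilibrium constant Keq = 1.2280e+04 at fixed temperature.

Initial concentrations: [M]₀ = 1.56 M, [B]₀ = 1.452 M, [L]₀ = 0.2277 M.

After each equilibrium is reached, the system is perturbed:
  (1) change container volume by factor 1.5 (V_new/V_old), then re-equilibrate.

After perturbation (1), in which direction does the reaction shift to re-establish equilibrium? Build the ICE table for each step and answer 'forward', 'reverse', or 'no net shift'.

Q₀ = 0.03056 vs Keq = 1.2280e+04 ⇒ Q<K, forward
Step 1:
                  M         B         L
  init         1.56     1.452    0.2277
  Δ         -0.9331      -1.4    0.4665
  eq         0.6269    0.0524    0.6942
  solve Keq expr → x = 0.4665; check Q = 1.2280e+04
Then change container volume by factor 1.5 (V_new/V_old).
Step 2:
                  M         B         L
  init        0.418   0.03493    0.4628
  Δ         0.01552   0.02328 -0.007759
  eq         0.4335   0.05821    0.4551
  solve Keq expr → x = -0.007759; check Q = 1.2280e+04

Direction: reverse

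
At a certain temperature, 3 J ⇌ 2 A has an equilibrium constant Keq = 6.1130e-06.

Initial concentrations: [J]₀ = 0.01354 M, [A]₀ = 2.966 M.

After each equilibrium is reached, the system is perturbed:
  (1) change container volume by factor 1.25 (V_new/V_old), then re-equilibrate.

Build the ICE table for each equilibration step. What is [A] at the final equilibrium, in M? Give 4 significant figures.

Q₀ = 3.5439e+06 vs Keq = 6.1130e-06 ⇒ Q>K, reverse
Step 1:
                   J          A
  I          0.01354      2.966
  C            4.414     -2.943
  E            4.428    0.02304
  solve Keq expr → x = -1.471; check Q = 6.1130e-06
Then change container volume by factor 1.25 (V_new/V_old).
Step 2:
                   J          A
  I            3.542    0.01843
  C         0.002888  -0.001926
  E            3.545     0.0165
  solve Keq expr → x = -9.6277e-04; check Q = 6.1130e-06

[A]_eq = 0.0165 M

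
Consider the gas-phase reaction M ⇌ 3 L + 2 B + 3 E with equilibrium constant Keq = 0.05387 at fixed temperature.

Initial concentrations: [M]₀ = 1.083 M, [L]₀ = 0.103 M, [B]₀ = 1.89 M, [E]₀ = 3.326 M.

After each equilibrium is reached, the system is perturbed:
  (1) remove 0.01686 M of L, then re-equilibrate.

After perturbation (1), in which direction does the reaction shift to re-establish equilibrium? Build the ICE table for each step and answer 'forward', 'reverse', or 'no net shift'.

Direction: forward

Q₀ = 0.1326 vs Keq = 0.05387 ⇒ Q>K, reverse
Step 1:
                  M         L         B         E
  I           1.083     0.103      1.89     3.326
  C        0.008488  -0.02546  -0.01698  -0.02546
  E           1.091   0.07754     1.873     3.301
  solve Keq expr → x = -0.008488; check Q = 0.05387
Then remove 0.01686 M of L.
Step 2:
                  M         L         B         E
  I           1.091   0.06068     1.873     3.301
  C       -0.005355   0.01607   0.01071   0.01607
  E           1.086   0.07674     1.884     3.317
  solve Keq expr → x = 0.005355; check Q = 0.05387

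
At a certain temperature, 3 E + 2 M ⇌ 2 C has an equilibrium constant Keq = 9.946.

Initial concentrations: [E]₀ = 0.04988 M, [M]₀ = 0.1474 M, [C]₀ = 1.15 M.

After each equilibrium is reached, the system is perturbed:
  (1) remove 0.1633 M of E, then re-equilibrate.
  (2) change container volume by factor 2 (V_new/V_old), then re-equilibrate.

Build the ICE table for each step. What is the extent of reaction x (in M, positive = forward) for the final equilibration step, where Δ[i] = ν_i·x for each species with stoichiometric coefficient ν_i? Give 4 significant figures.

Q₀ = 4.9048e+05 vs Keq = 9.946 ⇒ Q>K, reverse
Step 1:
                    E           M           C
  Initial     0.04988      0.1474        1.15
  Change       0.5585      0.3723     -0.3723
  Equil        0.6083      0.5197      0.7777
  solve Keq expr → x = -0.1862; check Q = 9.946
Then remove 0.1633 M of E.
Step 2:
                    E           M           C
  Initial       0.445      0.5197      0.7777
  Change      0.09062     0.06042    -0.06042
  Equil        0.5357      0.5801      0.7173
  solve Keq expr → x = -0.03021; check Q = 9.946
Then change container volume by factor 2 (V_new/V_old).
Step 3:
                    E           M           C
  Initial      0.2678      0.2901      0.3586
  Change       0.1186     0.07904    -0.07904
  Equil        0.3864      0.3691      0.2796
  solve Keq expr → x = -0.03952; check Q = 9.946

x = -0.03952 M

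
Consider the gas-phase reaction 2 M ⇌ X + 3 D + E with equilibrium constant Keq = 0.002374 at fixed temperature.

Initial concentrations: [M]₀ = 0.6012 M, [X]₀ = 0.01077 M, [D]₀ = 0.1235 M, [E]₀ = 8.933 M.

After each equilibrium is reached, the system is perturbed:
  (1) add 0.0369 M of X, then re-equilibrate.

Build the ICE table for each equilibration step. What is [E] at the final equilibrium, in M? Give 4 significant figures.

Q₀ = 5.0139e-04 vs Keq = 0.002374 ⇒ Q<K, forward
Step 1:
                   M          X          D          E
  Initial     0.6012    0.01077     0.1235      8.933
  Change    -0.02319    0.01159    0.03478    0.01159
  Equil        0.578    0.02236     0.1583      8.945
  solve Keq expr → x = 0.01159; check Q = 0.002374
Then add 0.0369 M of X.
Step 2:
                   M          X          D          E
  Initial      0.578    0.05926     0.1583      8.945
  Change     0.02184   -0.01092   -0.03275   -0.01092
  Equil       0.5999    0.04834     0.1255      8.934
  solve Keq expr → x = -0.01092; check Q = 0.002374

[E]_eq = 8.934 M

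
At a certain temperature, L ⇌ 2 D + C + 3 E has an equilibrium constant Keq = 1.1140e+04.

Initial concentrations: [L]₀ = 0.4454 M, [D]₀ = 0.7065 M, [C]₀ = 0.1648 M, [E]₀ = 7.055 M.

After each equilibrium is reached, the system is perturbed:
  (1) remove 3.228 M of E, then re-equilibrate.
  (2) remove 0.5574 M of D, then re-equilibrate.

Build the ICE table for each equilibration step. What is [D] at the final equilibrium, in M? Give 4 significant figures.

Q₀ = 64.85 vs Keq = 1.1140e+04 ⇒ Q<K, forward
Step 1:
                    L           D           C           E
  Initial      0.4454      0.7065      0.1648       7.055
  Change      -0.3856      0.7713      0.3856       1.157
  Equil       0.05976       1.478      0.5504       8.212
  solve Keq expr → x = 0.3856; check Q = 1.1140e+04
Then remove 3.228 M of E.
Step 2:
                    L           D           C           E
  Initial     0.05976       1.478      0.5504       4.984
  Change     -0.04241     0.08481     0.04241      0.1272
  Equil       0.01735       1.563      0.5928       5.111
  solve Keq expr → x = 0.04241; check Q = 1.1140e+04
Then remove 0.5574 M of D.
Step 3:
                    L           D           C           E
  Initial     0.01735       1.005      0.5928       5.111
  Change    -0.009642     0.01928    0.009642     0.02893
  Equil      0.007709       1.024      0.6025        5.14
  solve Keq expr → x = 0.009642; check Q = 1.1140e+04

[D]_eq = 1.024 M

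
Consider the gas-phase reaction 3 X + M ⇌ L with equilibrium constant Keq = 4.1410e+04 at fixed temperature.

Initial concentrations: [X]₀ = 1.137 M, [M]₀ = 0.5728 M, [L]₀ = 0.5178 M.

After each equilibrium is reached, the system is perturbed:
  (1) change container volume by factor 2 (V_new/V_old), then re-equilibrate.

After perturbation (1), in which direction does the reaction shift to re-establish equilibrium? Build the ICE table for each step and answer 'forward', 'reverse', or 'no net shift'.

Direction: reverse

Q₀ = 0.615 vs Keq = 4.1410e+04 ⇒ Q<K, forward
Step 1:
                  X         M         L
  Initial     1.137    0.5728    0.5178
  Change      -1.09   -0.3634    0.3634
  Equil     0.04667    0.2094    0.8812
  solve Keq expr → x = 0.3634; check Q = 4.1410e+04
Then change container volume by factor 2 (V_new/V_old).
Step 2:
                  X         M         L
  Initial   0.02333    0.1047    0.4406
  Change    0.02204  0.007346 -0.007346
  Equil     0.04537     0.112    0.4333
  solve Keq expr → x = -0.007346; check Q = 4.1410e+04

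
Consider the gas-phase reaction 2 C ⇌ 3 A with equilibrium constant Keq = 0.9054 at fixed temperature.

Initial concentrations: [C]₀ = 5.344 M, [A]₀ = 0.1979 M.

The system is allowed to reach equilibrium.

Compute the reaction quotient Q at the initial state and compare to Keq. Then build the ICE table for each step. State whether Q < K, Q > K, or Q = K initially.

Q₀ = 2.7140e-04 vs Keq = 0.9054 ⇒ Q<K, forward
Step 1:
                    C           A
  init          5.344      0.1979
  Δ            -1.461       2.192
  eq            3.883        2.39
  solve Keq expr → x = 0.7306; check Q = 0.9054

Q₀ = 2.7140e-04; Q < K (proceeds forward)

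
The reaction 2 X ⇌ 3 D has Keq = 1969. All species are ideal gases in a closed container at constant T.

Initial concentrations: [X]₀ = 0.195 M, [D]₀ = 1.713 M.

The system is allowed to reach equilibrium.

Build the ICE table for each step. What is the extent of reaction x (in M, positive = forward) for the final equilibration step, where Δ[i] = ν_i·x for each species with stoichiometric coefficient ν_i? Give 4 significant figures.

Q₀ = 132.2 vs Keq = 1969 ⇒ Q<K, forward
Step 1:
                  X         D
  Initial     0.195     1.713
  Change    -0.1352    0.2029
  Equil     0.05976     1.916
  solve Keq expr → x = 0.06762; check Q = 1969

x = 0.06762 M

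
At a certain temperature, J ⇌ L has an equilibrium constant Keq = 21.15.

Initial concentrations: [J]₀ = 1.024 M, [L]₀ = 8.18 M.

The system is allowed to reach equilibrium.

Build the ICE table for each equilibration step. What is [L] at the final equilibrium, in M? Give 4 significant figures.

[L]_eq = 8.788 M

Q₀ = 7.988 vs Keq = 21.15 ⇒ Q<K, forward
Step 1:
                  J         L
  I           1.024      8.18
  C         -0.6085    0.6085
  E          0.4155     8.788
  solve Keq expr → x = 0.6085; check Q = 21.15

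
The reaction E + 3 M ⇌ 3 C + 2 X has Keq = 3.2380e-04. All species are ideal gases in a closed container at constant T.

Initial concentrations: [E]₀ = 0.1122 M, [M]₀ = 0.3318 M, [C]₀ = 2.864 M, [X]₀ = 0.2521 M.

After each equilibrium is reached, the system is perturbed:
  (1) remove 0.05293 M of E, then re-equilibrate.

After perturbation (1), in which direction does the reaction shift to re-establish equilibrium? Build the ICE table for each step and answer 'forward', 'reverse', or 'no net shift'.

Direction: reverse

Q₀ = 364.3 vs Keq = 3.2380e-04 ⇒ Q>K, reverse
Step 1:
                    E           M           C           X
  I            0.1122      0.3318       2.864      0.2521
  C            0.1254      0.3762     -0.3762     -0.2508
  E            0.2376       0.708       2.488    0.001331
  solve Keq expr → x = -0.1254; check Q = 3.2380e-04
Then remove 0.05293 M of E.
Step 2:
                    E           M           C           X
  I            0.1847       0.708       2.488    0.001331
  C        7.8322e-05  2.3497e-04 -2.3497e-04 -1.5664e-04
  E            0.1847      0.7082       2.488    0.001175
  solve Keq expr → x = -7.8322e-05; check Q = 3.2380e-04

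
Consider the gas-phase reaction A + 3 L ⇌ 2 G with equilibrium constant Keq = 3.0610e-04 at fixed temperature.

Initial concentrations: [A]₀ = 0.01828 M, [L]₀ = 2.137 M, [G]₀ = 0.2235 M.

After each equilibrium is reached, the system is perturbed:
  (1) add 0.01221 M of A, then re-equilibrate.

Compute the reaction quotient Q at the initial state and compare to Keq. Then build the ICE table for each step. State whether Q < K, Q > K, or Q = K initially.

Q₀ = 0.28 vs Keq = 3.0610e-04 ⇒ Q>K, reverse
Step 1:
                    A           L           G
  Initial     0.01828       2.137      0.2235
  Change       0.1003      0.3009     -0.2006
  Equil        0.1186       2.438     0.02293
  solve Keq expr → x = -0.1003; check Q = 3.0610e-04
Then add 0.01221 M of A.
Step 2:
                    A           L           G
  Initial      0.1308       2.438     0.02293
  Change  -5.3910e-04   -0.001617    0.001078
  Equil        0.1302       2.436     0.02401
  solve Keq expr → x = 5.3910e-04; check Q = 3.0610e-04

Q₀ = 0.28; Q > K (proceeds reverse)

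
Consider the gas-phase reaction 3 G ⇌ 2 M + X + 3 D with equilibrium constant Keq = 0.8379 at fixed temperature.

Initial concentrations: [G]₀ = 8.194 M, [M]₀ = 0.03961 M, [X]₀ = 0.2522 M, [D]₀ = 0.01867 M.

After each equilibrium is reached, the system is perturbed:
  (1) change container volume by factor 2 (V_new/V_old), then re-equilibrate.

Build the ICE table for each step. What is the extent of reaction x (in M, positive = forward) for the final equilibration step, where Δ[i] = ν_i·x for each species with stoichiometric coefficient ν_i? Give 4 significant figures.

x = 0.1477 M

Q₀ = 4.6806e-12 vs Keq = 0.8379 ⇒ Q<K, forward
Step 1:
                   G          M          X          D
  I            8.194    0.03961     0.2522    0.01867
  C           -2.921      1.947     0.9736      2.921
  E            5.273      1.987      1.226      2.939
  solve Keq expr → x = 0.9736; check Q = 0.8379
Then change container volume by factor 2 (V_new/V_old).
Step 2:
                   G          M          X          D
  I            2.637     0.9934     0.6129       1.47
  C          -0.4432     0.2955     0.1477     0.4432
  E            2.193      1.289     0.7606      1.913
  solve Keq expr → x = 0.1477; check Q = 0.8379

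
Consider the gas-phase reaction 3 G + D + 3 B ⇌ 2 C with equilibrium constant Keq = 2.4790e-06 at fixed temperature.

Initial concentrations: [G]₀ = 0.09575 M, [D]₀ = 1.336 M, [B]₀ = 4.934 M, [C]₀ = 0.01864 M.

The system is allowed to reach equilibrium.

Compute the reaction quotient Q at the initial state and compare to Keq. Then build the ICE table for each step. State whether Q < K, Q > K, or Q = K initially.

Q₀ = 0.002466; Q > K (proceeds reverse)

Q₀ = 0.002466 vs Keq = 2.4790e-06 ⇒ Q>K, reverse
Step 1:
                    G           D           B           C
  I           0.09575       1.336       4.934     0.01864
  C           0.02666    0.008888     0.02666    -0.01778
  E            0.1224       1.345       4.961  8.6405e-04
  solve Keq expr → x = -0.008888; check Q = 2.4790e-06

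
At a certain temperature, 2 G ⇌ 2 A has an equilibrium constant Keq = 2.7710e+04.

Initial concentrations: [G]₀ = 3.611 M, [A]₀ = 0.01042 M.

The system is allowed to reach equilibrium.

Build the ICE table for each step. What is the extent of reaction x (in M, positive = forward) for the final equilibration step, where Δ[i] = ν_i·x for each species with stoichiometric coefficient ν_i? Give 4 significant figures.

x = 1.795 M

Q₀ = 8.3268e-06 vs Keq = 2.7710e+04 ⇒ Q<K, forward
Step 1:
                   G          A
  I            3.611    0.01042
  C           -3.589      3.589
  E          0.02163        3.6
  solve Keq expr → x = 1.795; check Q = 2.7710e+04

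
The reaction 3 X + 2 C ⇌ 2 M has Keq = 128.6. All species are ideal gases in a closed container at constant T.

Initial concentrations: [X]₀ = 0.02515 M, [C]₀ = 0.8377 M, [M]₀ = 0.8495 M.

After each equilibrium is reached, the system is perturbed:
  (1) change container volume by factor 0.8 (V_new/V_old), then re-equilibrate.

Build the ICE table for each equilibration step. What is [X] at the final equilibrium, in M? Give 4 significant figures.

[X]_eq = 0.1769 M

Q₀ = 6.4645e+04 vs Keq = 128.6 ⇒ Q>K, reverse
Step 1:
                   X          C          M
  I          0.02515     0.8377     0.8495
  C           0.1462    0.09745   -0.09745
  E           0.1713     0.9352      0.752
  solve Keq expr → x = -0.04873; check Q = 128.6
Then change container volume by factor 0.8 (V_new/V_old).
Step 2:
                   X          C          M
  I           0.2142      1.169     0.9401
  C         -0.03731   -0.02487    0.02487
  E           0.1769      1.144     0.9649
  solve Keq expr → x = 0.01244; check Q = 128.6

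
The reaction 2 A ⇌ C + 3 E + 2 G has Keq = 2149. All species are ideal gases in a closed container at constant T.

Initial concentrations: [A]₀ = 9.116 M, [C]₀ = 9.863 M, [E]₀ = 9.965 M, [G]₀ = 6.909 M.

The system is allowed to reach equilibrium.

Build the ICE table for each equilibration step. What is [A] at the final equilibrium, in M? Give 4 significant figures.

[A]_eq = 10.02 M

Q₀ = 5606 vs Keq = 2149 ⇒ Q>K, reverse
Step 1:
                  A         C         E         G
  Initial     9.116     9.863     9.965     6.909
  Change     0.9072   -0.4536    -1.361   -0.9072
  Equil       10.02     9.409     8.604     6.002
  solve Keq expr → x = -0.4536; check Q = 2149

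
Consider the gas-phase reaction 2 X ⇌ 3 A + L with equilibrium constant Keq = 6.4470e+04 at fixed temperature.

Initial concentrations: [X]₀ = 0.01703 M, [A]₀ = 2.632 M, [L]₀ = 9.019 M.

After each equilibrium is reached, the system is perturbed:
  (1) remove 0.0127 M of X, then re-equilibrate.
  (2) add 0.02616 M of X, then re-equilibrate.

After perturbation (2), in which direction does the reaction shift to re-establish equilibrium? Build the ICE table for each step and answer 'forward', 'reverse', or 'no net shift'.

Q₀ = 5.6700e+05 vs Keq = 6.4470e+04 ⇒ Q>K, reverse
Step 1:
                    X           A           L
  I           0.01703       2.632       9.019
  C           0.03205    -0.04808    -0.01603
  E           0.04908       2.584       9.003
  solve Keq expr → x = -0.01603; check Q = 6.4470e+04
Then remove 0.0127 M of X.
Step 2:
                    X           A           L
  I           0.03638       2.584       9.003
  C           0.01216    -0.01825   -0.006082
  E           0.04855       2.566       8.997
  solve Keq expr → x = -0.006082; check Q = 6.4470e+04
Then add 0.02616 M of X.
Step 3:
                    X           A           L
  I           0.07471       2.566       8.997
  C          -0.02505     0.03758     0.01253
  E           0.04965       2.603       9.009
  solve Keq expr → x = 0.01253; check Q = 6.4470e+04

Direction: forward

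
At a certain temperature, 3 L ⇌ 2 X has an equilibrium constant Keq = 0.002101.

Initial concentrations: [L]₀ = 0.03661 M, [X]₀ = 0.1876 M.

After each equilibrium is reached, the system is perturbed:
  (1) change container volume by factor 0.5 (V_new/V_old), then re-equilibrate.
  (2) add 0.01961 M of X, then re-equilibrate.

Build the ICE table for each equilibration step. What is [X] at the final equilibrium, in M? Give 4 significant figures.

Q₀ = 717.2 vs Keq = 0.002101 ⇒ Q>K, reverse
Step 1:
                    L           X
  Initial     0.03661      0.1876
  Change       0.2697     -0.1798
  Equil        0.3064    0.007772
  solve Keq expr → x = -0.08991; check Q = 0.002101
Then change container volume by factor 0.5 (V_new/V_old).
Step 2:
                    L           X
  Initial      0.6127     0.01554
  Change    -0.008939    0.005959
  Equil        0.6038      0.0215
  solve Keq expr → x = 0.00298; check Q = 0.002101
Then add 0.01961 M of X.
Step 3:
                    L           X
  Initial      0.6038     0.04111
  Change      0.02721    -0.01814
  Equil         0.631     0.02297
  solve Keq expr → x = -0.00907; check Q = 0.002101

[X]_eq = 0.02297 M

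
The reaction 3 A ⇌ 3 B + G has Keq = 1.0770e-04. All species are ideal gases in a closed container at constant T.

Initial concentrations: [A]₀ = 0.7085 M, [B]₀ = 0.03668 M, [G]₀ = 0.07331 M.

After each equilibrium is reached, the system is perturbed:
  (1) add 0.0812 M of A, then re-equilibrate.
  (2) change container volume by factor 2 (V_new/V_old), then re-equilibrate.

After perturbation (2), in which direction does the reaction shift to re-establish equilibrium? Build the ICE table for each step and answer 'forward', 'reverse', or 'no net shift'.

Q₀ = 1.0173e-05 vs Keq = 1.0770e-04 ⇒ Q<K, forward
Step 1:
                  A         B         G
  Initial    0.7085   0.03668   0.07331
  Change     -0.036     0.036     0.012
  Equil      0.6725   0.07268   0.08531
  solve Keq expr → x = 0.012; check Q = 1.0770e-04
Then add 0.0812 M of A.
Step 2:
                  A         B         G
  Initial    0.7537   0.07268   0.08531
  Change  -0.007246  0.007246  0.002415
  Equil      0.7465   0.07993   0.08773
  solve Keq expr → x = 0.002415; check Q = 1.0770e-04
Then change container volume by factor 2 (V_new/V_old).
Step 3:
                  A         B         G
  Initial    0.3732   0.03996   0.04386
  Change  -0.008279  0.008279   0.00276
  Equil      0.3649   0.04824   0.04662
  solve Keq expr → x = 0.00276; check Q = 1.0770e-04

Direction: forward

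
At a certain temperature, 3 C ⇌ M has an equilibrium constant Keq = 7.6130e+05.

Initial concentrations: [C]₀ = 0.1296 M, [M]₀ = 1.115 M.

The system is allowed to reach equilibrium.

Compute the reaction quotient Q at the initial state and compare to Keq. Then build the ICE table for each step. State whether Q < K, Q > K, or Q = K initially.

Q₀ = 512.2; Q < K (proceeds forward)

Q₀ = 512.2 vs Keq = 7.6130e+05 ⇒ Q<K, forward
Step 1:
                    C           M
  I            0.1296       1.115
  C           -0.1181     0.03937
  E           0.01149       1.154
  solve Keq expr → x = 0.03937; check Q = 7.6130e+05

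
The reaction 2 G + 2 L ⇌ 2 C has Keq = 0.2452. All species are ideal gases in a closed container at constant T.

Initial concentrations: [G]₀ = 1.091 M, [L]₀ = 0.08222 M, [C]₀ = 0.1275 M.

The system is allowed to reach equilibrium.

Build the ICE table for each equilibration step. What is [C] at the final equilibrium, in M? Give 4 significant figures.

Q₀ = 2.02 vs Keq = 0.2452 ⇒ Q>K, reverse
Step 1:
                   G          L          C
  init         1.091    0.08222     0.1275
  Δ          0.05171    0.05171   -0.05171
  eq           1.143     0.1339    0.07579
  solve Keq expr → x = -0.02586; check Q = 0.2452

[C]_eq = 0.07579 M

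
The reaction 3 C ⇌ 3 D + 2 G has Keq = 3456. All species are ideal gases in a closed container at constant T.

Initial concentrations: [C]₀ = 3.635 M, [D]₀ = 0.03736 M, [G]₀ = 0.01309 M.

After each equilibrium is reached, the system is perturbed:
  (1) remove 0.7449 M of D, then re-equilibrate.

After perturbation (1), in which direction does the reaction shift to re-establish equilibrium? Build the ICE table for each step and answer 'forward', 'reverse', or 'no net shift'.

Q₀ = 1.8603e-10 vs Keq = 3456 ⇒ Q<K, forward
Step 1:
                    C           D           G
  I             3.635     0.03736     0.01309
  C            -3.266       3.266       2.178
  E            0.3686       3.304       2.191
  solve Keq expr → x = 1.089; check Q = 3456
Then remove 0.7449 M of D.
Step 2:
                    C           D           G
  I            0.3686       2.559       2.191
  C          -0.07098     0.07098     0.04732
  E            0.2976        2.63       2.238
  solve Keq expr → x = 0.02366; check Q = 3456

Direction: forward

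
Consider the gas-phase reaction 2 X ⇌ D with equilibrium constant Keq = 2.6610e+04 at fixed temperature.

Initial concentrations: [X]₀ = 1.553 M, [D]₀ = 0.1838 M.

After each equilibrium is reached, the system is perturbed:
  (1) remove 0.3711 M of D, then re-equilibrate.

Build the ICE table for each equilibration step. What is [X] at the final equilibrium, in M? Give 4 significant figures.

Q₀ = 0.07621 vs Keq = 2.6610e+04 ⇒ Q<K, forward
Step 1:
                   X          D
  Initial      1.553     0.1838
  Change      -1.547     0.7735
  Equil     0.005998     0.9573
  solve Keq expr → x = 0.7735; check Q = 2.6610e+04
Then remove 0.3711 M of D.
Step 2:
                   X          D
  Initial   0.005998     0.5862
  Change   -0.001302 6.5089e-04
  Equil     0.004696     0.5869
  solve Keq expr → x = 6.5089e-04; check Q = 2.6610e+04

[X]_eq = 0.004696 M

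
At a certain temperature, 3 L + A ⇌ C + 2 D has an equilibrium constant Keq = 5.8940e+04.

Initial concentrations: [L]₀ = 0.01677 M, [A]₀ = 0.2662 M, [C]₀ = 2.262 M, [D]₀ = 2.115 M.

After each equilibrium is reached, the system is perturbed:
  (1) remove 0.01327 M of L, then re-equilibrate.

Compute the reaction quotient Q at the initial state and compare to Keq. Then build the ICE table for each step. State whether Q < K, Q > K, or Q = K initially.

Q₀ = 8.0595e+06; Q > K (proceeds reverse)

Q₀ = 8.0595e+06 vs Keq = 5.8940e+04 ⇒ Q>K, reverse
Step 1:
                    L           A           C           D
  Initial     0.01677      0.2662       2.262       2.115
  Change      0.06593     0.02198    -0.02198    -0.04396
  Equil        0.0827      0.2882        2.24       2.071
  solve Keq expr → x = -0.02198; check Q = 5.8940e+04
Then remove 0.01327 M of L.
Step 2:
                    L           A           C           D
  Initial     0.06943      0.2882        2.24       2.071
  Change       0.0126    0.004199   -0.004199   -0.008399
  Equil       0.08203      0.2924       2.236       2.063
  solve Keq expr → x = -0.004199; check Q = 5.8940e+04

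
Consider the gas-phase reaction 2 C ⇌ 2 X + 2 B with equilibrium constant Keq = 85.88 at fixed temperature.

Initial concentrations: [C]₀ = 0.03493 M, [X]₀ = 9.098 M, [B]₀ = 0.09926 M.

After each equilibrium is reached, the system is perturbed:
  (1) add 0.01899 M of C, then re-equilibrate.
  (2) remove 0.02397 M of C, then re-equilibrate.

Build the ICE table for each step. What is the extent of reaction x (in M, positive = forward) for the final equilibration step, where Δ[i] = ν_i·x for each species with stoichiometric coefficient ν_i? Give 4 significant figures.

x = -0.006033 M

Q₀ = 668.4 vs Keq = 85.88 ⇒ Q>K, reverse
Step 1:
                   C          X          B
  Initial    0.03493      9.098    0.09926
  Change     0.03143   -0.03143   -0.03143
  Equil      0.06636      9.067    0.06783
  solve Keq expr → x = -0.01572; check Q = 85.88
Then add 0.01899 M of C.
Step 2:
                   C          X          B
  Initial    0.08535      9.067    0.06783
  Change   -0.009559   0.009559   0.009559
  Equil      0.07579      9.076    0.07739
  solve Keq expr → x = 0.004779; check Q = 85.88
Then remove 0.02397 M of C.
Step 3:
                   C          X          B
  Initial    0.05182      9.076    0.07739
  Change     0.01207   -0.01207   -0.01207
  Equil      0.06389      9.064    0.06532
  solve Keq expr → x = -0.006033; check Q = 85.88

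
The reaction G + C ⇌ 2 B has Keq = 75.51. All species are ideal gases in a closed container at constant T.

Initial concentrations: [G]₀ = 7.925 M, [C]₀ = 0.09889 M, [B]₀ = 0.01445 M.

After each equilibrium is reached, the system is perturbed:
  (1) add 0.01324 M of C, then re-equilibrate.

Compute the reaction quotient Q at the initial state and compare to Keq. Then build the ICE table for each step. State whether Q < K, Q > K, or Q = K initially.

Q₀ = 2.6643e-04 vs Keq = 75.51 ⇒ Q<K, forward
Step 1:
                  G         C         B
  Initial     7.925   0.09889   0.01445
  Change   -0.09881  -0.09881    0.1976
  Equil       7.826 7.6109e-05    0.2121
  solve Keq expr → x = 0.09881; check Q = 75.51
Then add 0.01324 M of C.
Step 2:
                  G         C         B
  Initial     7.826   0.01332    0.2121
  Change   -0.01322  -0.01322   0.02644
  Equil       7.813 9.6431e-05    0.2385
  solve Keq expr → x = 0.01322; check Q = 75.51

Q₀ = 2.6643e-04; Q < K (proceeds forward)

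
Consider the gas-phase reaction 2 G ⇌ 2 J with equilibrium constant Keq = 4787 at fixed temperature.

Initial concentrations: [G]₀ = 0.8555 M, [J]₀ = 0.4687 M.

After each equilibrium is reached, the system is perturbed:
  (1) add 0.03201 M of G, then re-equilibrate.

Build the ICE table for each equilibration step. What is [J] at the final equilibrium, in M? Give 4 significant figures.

[J]_eq = 1.337 M

Q₀ = 0.3002 vs Keq = 4787 ⇒ Q<K, forward
Step 1:
                    G           J
  I            0.8555      0.4687
  C           -0.8366      0.8366
  E           0.01887       1.305
  solve Keq expr → x = 0.4183; check Q = 4787
Then add 0.03201 M of G.
Step 2:
                    G           J
  I           0.05088       1.305
  C          -0.03155     0.03155
  E           0.01932       1.337
  solve Keq expr → x = 0.01578; check Q = 4787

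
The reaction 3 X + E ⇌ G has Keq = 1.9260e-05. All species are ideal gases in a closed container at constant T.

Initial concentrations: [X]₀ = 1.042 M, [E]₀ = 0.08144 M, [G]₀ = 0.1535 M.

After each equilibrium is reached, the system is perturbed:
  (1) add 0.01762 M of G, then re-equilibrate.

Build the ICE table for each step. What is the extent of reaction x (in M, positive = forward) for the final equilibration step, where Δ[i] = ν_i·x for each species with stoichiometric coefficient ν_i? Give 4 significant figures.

Q₀ = 1.666 vs Keq = 1.9260e-05 ⇒ Q>K, reverse
Step 1:
                    X           E           G
  I             1.042     0.08144      0.1535
  C            0.4605      0.1535     -0.1535
  E             1.502      0.2349  1.5346e-05
  solve Keq expr → x = -0.1535; check Q = 1.9260e-05
Then add 0.01762 M of G.
Step 2:
                    X           E           G
  I             1.502      0.2349     0.01764
  C           0.05285     0.01762    -0.01762
  E             1.555      0.2525  1.8299e-05
  solve Keq expr → x = -0.01762; check Q = 1.9260e-05

x = -0.01762 M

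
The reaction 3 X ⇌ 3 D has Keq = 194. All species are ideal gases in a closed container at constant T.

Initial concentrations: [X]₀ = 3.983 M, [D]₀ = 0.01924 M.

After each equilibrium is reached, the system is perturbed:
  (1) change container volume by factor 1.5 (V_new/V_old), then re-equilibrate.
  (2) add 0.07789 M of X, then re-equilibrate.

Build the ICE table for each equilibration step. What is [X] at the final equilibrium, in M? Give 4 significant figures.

[X]_eq = 0.4045 M

Q₀ = 1.1272e-07 vs Keq = 194 ⇒ Q<K, forward
Step 1:
                   X          D
  Initial      3.983    0.01924
  Change      -3.393      3.393
  Equil       0.5895      3.413
  solve Keq expr → x = 1.131; check Q = 194
Then change container volume by factor 1.5 (V_new/V_old).
Step 2:
                   X          D
  Initial      0.393      2.275
  Change           0          0
  Equil        0.393      2.275
  solve Keq expr → x = 0; check Q = 194
Then add 0.07789 M of X.
Step 3:
                   X          D
  Initial     0.4709      2.275
  Change    -0.06642    0.06642
  Equil       0.4045      2.342
  solve Keq expr → x = 0.02214; check Q = 194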